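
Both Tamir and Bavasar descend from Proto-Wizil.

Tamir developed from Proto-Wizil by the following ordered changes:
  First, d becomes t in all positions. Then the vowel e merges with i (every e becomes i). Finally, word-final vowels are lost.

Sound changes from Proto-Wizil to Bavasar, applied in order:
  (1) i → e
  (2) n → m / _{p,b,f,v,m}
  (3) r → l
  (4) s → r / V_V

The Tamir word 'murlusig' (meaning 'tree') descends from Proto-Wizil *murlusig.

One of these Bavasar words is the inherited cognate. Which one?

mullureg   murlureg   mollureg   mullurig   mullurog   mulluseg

Bavasar: start from *murlusig.
  rule 1 (vowel merger): murlusig → murluseg
  rule 2: no change — murluseg
  rule 3 (unconditioned shift): murluseg → mulluseg
  rule 4 (rhotacism): mulluseg → mullureg
  ⇒ Bavasar mullureg

mullureg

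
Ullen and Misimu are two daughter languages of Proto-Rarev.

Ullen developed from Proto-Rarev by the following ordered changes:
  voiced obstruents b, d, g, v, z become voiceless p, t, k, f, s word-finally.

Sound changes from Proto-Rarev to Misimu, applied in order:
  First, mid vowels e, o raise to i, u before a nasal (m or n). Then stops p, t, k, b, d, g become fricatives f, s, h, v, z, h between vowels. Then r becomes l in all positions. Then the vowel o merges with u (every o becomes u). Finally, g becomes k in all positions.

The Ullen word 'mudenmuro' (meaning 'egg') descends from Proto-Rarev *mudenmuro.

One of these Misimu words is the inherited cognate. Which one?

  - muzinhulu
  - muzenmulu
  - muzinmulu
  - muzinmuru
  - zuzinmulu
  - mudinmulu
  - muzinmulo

muzinmulu

Misimu: start from *mudenmuro.
  rule 1 (pre-nasal raising): mudenmuro → mudinmuro
  rule 2 (intervocalic lenition): mudinmuro → muzinmuro
  rule 3 (unconditioned shift): muzinmuro → muzinmulo
  rule 4 (vowel merger): muzinmulo → muzinmulu
  rule 5: no change — muzinmulu
  ⇒ Misimu muzinmulu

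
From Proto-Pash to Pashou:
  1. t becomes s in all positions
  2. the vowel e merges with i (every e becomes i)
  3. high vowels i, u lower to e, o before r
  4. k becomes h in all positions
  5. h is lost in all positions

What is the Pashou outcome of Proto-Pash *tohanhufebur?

Pashou: *tohanhufebur > sohanhufebur > sohanhufibur > sohanhufibor > soanufibor  (by unconditioned shift, vowel merger, pre-rhotic lowering, h-loss)

soanufibor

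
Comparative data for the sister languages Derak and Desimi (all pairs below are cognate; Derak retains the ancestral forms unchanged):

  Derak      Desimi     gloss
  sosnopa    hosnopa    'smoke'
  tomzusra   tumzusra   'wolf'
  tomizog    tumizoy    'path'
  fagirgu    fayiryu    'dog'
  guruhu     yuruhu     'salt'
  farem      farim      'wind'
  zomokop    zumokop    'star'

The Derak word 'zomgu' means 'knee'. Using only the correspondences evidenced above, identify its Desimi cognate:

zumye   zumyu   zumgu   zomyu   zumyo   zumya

zumyu

tomzusra ~ tumzusra, tomizog ~ tumizoy — Derak o corresponds to Desimi u after a consonant, before a nasal.
fagirgu ~ fayiryu — Derak g corresponds to Desimi y after a consonant, before a back vowel.
Applying these to Derak 'zomgu':
  zomgu → zumgu   (o→u after a consonant, before a nasal)
  zumgu → zumyu   (g→y after a consonant, before a back vowel)
So the Desimi cognate is 'zumyu'.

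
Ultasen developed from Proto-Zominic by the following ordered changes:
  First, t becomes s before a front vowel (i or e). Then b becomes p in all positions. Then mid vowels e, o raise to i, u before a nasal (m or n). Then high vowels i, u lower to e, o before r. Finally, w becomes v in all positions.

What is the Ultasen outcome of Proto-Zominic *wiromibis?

verumipis

Ultasen: *wiromibis
  wiromibis (rule 1 does not apply)
  wiromibis → wiromipis   [unconditioned shift]
  wiromipis → wirumipis   [pre-nasal raising]
  wirumipis → werumipis   [pre-rhotic lowering]
  werumipis → verumipis   [unconditioned shift]
  giving Ultasen verumipis.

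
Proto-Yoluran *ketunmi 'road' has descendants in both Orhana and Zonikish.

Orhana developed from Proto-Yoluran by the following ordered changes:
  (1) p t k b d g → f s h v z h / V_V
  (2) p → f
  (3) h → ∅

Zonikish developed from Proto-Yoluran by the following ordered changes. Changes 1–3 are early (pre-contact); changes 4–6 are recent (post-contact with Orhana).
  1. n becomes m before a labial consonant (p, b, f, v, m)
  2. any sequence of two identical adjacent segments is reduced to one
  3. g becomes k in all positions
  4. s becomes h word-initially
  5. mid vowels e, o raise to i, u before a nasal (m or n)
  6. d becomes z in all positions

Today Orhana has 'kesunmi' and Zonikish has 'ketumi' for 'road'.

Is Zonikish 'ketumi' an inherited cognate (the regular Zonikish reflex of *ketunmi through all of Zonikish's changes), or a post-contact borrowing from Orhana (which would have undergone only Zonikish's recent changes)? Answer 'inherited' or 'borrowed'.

inherited

If inherited, *ketunmi would pass through all of Zonikish's changes:
Zonikish: *ketunmi > ketummi > ketumi  (by nasal place assimilation, degemination)
If borrowed from Orhana 'kesunmi' after the early changes, it would undergo only the recent ones:
  rule 4 (debuccalisation): no change (kesunmi)
  rule 5 (pre-nasal raising): no change (kesunmi)
  rule 6 (unconditioned shift): no change (kesunmi)
  ⇒ as a loan: kesunmi
Zonikish 'ketumi' matches the inherited outcome exactly, so it is an inherited cognate, not a loan.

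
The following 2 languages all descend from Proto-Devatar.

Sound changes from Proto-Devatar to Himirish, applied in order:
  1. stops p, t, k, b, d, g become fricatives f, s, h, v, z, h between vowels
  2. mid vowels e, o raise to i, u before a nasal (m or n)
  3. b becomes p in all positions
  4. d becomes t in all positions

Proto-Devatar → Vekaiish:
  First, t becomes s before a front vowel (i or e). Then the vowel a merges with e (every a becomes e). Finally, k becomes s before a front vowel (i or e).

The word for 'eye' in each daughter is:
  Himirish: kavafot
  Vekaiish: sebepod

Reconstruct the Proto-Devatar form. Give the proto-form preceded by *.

*kabapod

Position 7: Himirish has t, Vekaiish has d. Vekaiish preserves d here (none of its changes turn any other segment into d), so the proto-segment is *d.
Position 3: Himirish has v, Vekaiish has b. Vekaiish preserves b here (none of its changes turn any other segment into b), so the proto-segment is *b.
This points to *kabapod. Verify forward in each daughter:
Himirish: *kabapod > kavafod > kavafot  (by intervocalic lenition, unconditioned shift)
Vekaiish: start from *kabapod.
  rule 1: no change — kabapod
  rule 2 (vowel merger): kabapod → kebepod
  rule 3 (palatalisation): kebepod → sebepod
  ⇒ Vekaiish sebepod
Only *kabapod yields all of Himirish kavafot, Vekaiish sebepod.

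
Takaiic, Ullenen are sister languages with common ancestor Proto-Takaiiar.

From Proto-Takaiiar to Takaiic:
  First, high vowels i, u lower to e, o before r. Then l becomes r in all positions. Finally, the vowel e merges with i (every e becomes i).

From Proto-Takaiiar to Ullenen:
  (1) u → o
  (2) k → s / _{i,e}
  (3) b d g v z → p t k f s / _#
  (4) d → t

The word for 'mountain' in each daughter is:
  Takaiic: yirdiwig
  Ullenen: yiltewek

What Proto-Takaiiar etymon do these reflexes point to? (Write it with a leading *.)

Position 3: Takaiic has r, Ullenen has l. Ullenen preserves l here (none of its changes turn any other segment into l), so the proto-segment is *l.
Position 5: Takaiic has i, Ullenen has e. Ullenen preserves e here (none of its changes turn any other segment into e), so the proto-segment is *e.
Position 8: Takaiic has g, Ullenen has k. Takaiic preserves g here (none of its changes turn any other segment into g), so the proto-segment is *g.
Continuing position by position gives *yildeweg; check it forward:
Takaiic: *yildeweg > yirdeweg > yirdiwig  (by unconditioned shift, vowel merger)
Ullenen: *yildeweg > yildewek > yiltewek  (by final devoicing, unconditioned shift)
*yildeweg is the unique common source.

*yildeweg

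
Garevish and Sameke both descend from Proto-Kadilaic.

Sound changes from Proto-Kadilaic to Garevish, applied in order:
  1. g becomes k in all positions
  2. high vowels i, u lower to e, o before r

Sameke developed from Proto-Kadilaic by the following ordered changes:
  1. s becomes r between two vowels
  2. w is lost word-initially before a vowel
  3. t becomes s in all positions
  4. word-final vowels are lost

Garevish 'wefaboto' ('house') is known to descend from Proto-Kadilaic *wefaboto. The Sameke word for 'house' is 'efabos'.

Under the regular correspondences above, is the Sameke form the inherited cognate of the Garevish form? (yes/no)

yes

Derive the expected Sameke reflex of *wefaboto:
Sameke: *wefaboto
  wefaboto (rule 1 does not apply)
  wefaboto → efaboto   [glide loss]
  efaboto → efaboso   [unconditioned shift]
  efaboso → efabos   [apocope]
  giving Sameke efabos.
Sameke 'efabos' matches the regular reflex exactly, so the pair is cognate.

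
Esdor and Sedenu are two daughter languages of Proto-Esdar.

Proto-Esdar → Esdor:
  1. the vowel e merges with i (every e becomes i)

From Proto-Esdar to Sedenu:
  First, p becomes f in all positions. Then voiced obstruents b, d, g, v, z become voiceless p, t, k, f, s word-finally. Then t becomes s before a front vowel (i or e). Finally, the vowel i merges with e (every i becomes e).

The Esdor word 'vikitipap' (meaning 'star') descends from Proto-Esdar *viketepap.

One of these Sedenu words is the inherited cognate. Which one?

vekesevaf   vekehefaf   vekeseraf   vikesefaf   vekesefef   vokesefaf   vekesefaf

vekesefaf

Sedenu: start from *viketepap.
  rule 1 (unconditioned shift): viketepap → viketefaf
  rule 2: no change — viketefaf
  rule 3 (palatalisation): viketefaf → vikesefaf
  rule 4 (vowel merger): vikesefaf → vekesefaf
  ⇒ Sedenu vekesefaf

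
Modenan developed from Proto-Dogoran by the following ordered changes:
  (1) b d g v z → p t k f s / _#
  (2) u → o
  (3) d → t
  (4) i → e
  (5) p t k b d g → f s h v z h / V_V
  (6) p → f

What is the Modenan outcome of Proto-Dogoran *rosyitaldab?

rosyesaltaf

Modenan: *rosyitaldab
  rosyitaldab → rosyitaldap   [final devoicing]
  rosyitaldap (rule 2 does not apply)
  rosyitaldap → rosyitaltap   [unconditioned shift]
  rosyitaltap → rosyetaltap   [vowel merger]
  rosyetaltap → rosyesaltap   [intervocalic lenition]
  rosyesaltap → rosyesaltaf   [unconditioned shift]
  giving Modenan rosyesaltaf.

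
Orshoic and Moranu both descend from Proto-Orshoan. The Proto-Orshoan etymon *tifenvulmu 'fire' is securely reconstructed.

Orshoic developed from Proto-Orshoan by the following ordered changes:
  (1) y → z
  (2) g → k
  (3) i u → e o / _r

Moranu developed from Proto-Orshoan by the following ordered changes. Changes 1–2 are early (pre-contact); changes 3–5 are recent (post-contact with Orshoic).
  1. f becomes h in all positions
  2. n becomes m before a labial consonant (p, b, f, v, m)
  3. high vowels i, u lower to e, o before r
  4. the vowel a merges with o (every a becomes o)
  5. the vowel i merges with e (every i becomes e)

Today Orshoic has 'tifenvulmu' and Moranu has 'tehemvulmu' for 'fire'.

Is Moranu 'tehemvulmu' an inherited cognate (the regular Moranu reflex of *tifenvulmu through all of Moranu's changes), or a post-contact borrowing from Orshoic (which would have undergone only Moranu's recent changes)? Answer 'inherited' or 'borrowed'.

If inherited, *tifenvulmu would pass through all of Moranu's changes:
Moranu: start from *tifenvulmu.
  rule 1 (unconditioned shift): tifenvulmu → tihenvulmu
  rule 2 (nasal place assimilation): tihenvulmu → tihemvulmu
  rule 3: no change — tihemvulmu
  rule 4: no change — tihemvulmu
  rule 5 (vowel merger): tihemvulmu → tehemvulmu
  ⇒ Moranu tehemvulmu
If borrowed from Orshoic 'tifenvulmu' after the early changes, it would undergo only the recent ones:
  rule 3 (pre-rhotic lowering): no change (tifenvulmu)
  rule 4 (vowel merger): no change (tifenvulmu)
  rule 5 (vowel merger): tifenvulmu → tefenvulmu
  ⇒ as a loan: tefenvulmu
Moranu 'tehemvulmu' matches the inherited outcome exactly, so it is an inherited cognate, not a loan.

inherited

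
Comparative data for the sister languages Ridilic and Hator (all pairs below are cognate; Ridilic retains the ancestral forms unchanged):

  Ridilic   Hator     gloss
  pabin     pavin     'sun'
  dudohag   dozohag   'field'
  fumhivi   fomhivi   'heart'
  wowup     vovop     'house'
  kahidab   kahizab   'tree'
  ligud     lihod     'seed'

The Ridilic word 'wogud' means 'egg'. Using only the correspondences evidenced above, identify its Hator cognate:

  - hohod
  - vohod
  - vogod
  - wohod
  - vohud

vohod

wowup ~ vovop — Ridilic w corresponds to Hator v word-initially before a back vowel.
ligud ~ lihod — Ridilic g corresponds to Hator h between vowels (before a back vowel).
dudohag ~ dozohag, ligud ~ lihod — Ridilic u corresponds to Hator o after a consonant, before a consonant other than r, m, n, p, b, f, v.
Applying these to Ridilic 'wogud':
  wogud → vogud   (w→v word-initially before a back vowel)
  vogud → vohud   (g→h between vowels (before a back vowel))
  vohud → vohod   (u→o after a consonant, before a consonant other than r, m, n, p, b, f, v)
So the Hator cognate is 'vohod'.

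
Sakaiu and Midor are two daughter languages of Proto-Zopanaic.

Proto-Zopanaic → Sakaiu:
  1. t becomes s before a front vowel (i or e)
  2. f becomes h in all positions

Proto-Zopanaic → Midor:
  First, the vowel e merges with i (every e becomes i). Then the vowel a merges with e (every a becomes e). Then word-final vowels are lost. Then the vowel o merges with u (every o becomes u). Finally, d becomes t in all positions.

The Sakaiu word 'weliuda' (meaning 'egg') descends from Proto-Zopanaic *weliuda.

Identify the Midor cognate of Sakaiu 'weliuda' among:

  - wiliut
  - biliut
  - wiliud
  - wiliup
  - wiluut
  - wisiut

wiliut

Midor: *weliuda
  weliuda → wiliuda   [vowel merger]
  wiliuda → wiliude   [vowel merger]
  wiliude → wiliud   [apocope]
  wiliud (rule 4 does not apply)
  wiliud → wiliut   [unconditioned shift]
  giving Midor wiliut.
Only 'wiliut' matches the regular Midor development of *weliuda.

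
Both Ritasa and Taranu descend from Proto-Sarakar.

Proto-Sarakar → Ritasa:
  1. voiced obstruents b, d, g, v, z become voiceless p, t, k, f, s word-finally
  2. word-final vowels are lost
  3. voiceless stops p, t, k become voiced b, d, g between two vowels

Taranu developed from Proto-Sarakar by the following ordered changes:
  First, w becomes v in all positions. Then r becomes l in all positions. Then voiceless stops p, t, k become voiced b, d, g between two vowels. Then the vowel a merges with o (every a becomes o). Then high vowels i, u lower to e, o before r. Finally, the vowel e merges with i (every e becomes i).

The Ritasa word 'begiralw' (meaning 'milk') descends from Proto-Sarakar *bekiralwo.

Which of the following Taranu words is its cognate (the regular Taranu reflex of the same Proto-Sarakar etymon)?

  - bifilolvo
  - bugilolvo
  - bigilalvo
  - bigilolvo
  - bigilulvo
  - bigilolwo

Taranu: *bekiralwo > bekiralvo > bekilalvo > begilalvo > begilolvo > bigilolvo  (by unconditioned shift, unconditioned shift, intervocalic voicing, vowel merger, vowel merger)
Only 'bigilolvo' matches the regular Taranu development of *bekiralwo.

bigilolvo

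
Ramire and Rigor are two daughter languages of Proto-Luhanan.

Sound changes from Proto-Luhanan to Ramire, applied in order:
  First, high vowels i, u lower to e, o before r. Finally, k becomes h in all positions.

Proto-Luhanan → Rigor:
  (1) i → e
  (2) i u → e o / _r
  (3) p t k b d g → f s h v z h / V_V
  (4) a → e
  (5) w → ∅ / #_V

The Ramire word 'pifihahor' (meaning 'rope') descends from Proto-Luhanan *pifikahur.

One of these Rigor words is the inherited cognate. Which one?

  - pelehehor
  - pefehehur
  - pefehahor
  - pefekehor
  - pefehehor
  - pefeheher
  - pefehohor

Rigor: *pifikahur > pefekahur > pefekahor > pefehahor > pefehehor  (by vowel merger, pre-rhotic lowering, intervocalic lenition, vowel merger)
Only 'pefehehor' matches the regular Rigor development of *pifikahur.

pefehehor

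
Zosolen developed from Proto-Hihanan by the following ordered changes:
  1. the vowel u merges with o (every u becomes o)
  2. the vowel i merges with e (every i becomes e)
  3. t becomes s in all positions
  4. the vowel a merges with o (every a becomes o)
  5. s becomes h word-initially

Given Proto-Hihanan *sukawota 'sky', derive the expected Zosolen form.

hokowoso

Zosolen: start from *sukawota.
  rule 1 (vowel merger): sukawota → sokawota
  rule 2: no change — sokawota
  rule 3 (unconditioned shift): sokawota → sokawosa
  rule 4 (vowel merger): sokawosa → sokowoso
  rule 5 (debuccalisation): sokowoso → hokowoso
  ⇒ Zosolen hokowoso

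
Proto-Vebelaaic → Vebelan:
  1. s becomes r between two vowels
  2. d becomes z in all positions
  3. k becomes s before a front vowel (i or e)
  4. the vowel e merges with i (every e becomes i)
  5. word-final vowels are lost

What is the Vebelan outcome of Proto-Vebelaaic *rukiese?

rusiir

Vebelan: start from *rukiese.
  rule 1 (rhotacism): rukiese → rukiere
  rule 2: no change — rukiere
  rule 3 (palatalisation): rukiere → rusiere
  rule 4 (vowel merger): rusiere → rusiiri
  rule 5 (apocope): rusiiri → rusiir
  ⇒ Vebelan rusiir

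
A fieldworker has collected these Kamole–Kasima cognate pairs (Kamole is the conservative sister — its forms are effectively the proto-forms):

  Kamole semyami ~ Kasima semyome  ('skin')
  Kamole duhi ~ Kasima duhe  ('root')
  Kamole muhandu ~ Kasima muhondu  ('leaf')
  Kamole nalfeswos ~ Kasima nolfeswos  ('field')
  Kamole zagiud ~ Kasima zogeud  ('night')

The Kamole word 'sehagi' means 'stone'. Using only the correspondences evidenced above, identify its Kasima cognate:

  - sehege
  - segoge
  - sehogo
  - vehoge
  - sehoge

nalfeswos ~ nolfeswos, zagiud ~ zogeud — Kamole a corresponds to Kasima o after a consonant, before a consonant other than r, m, n, p, b, f, v.
semyami ~ semyome, duhi ~ duhe — Kamole i corresponds to Kasima e word-finally.
Applying these to Kamole 'sehagi':
  sehagi → sehogi   (a→o after a consonant, before a consonant other than r, m, n, p, b, f, v)
  sehogi → sehoge   (i→e word-finally)
So the Kasima cognate is 'sehoge'.

sehoge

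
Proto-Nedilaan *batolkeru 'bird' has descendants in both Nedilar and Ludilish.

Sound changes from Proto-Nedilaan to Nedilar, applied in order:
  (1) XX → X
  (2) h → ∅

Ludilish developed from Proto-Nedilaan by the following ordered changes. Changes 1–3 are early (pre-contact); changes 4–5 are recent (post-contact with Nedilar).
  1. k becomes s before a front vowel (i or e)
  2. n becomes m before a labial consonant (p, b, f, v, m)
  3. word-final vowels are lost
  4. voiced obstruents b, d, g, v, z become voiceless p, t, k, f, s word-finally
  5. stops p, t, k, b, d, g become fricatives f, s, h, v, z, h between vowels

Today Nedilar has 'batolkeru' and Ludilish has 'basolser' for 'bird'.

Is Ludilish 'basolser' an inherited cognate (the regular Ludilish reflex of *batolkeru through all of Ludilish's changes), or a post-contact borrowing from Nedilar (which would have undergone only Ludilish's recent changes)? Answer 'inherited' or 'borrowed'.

inherited

If inherited, *batolkeru would pass through all of Ludilish's changes:
Ludilish: *batolkeru > batolseru > batolser > basolser  (by palatalisation, apocope, intervocalic lenition)
If borrowed from Nedilar 'batolkeru' after the early changes, it would undergo only the recent ones:
  rule 4 (final devoicing): no change (batolkeru)
  rule 5 (intervocalic lenition): batolkeru → basolkeru
  ⇒ as a loan: basolkeru
Ludilish 'basolser' matches the inherited outcome exactly, so it is an inherited cognate, not a loan.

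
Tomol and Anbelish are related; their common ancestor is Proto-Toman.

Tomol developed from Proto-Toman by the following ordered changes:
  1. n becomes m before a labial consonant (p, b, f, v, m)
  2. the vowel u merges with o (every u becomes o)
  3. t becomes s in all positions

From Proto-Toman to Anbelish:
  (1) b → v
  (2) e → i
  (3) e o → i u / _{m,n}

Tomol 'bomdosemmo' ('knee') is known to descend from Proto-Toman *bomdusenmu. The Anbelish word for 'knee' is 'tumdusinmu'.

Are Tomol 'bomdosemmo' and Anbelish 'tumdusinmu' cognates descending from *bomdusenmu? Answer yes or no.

no

Derive the expected Anbelish reflex of *bomdusenmu:
Anbelish: *bomdusenmu > vomdusenmu > vomdusinmu > vumdusinmu  (by unconditioned shift, vowel merger, pre-nasal raising)
The regular Anbelish reflex would be 'vumdusinmu', but the attested form is 'tumdusinmu'. The correspondence is irregular, so they are not cognates (the Anbelish form has a different source).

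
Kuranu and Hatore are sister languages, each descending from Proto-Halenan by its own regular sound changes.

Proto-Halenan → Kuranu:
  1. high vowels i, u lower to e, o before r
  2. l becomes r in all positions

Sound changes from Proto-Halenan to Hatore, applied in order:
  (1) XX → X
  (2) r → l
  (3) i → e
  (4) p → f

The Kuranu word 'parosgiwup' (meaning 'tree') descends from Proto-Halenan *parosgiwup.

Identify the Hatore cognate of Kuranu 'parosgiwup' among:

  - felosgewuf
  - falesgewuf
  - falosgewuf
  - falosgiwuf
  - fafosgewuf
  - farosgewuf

falosgewuf

Hatore: start from *parosgiwup.
  rule 1: no change — parosgiwup
  rule 2 (unconditioned shift): parosgiwup → palosgiwup
  rule 3 (vowel merger): palosgiwup → palosgewup
  rule 4 (unconditioned shift): palosgewup → falosgewuf
  ⇒ Hatore falosgewuf
Only 'falosgewuf' matches the regular Hatore development of *parosgiwup.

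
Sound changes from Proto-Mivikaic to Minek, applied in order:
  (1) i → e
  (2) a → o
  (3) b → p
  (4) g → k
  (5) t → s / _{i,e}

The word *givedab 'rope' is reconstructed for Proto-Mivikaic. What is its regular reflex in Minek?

Minek: *givedab
  givedab → gevedab   [vowel merger]
  gevedab → gevedob   [vowel merger]
  gevedob → gevedop   [unconditioned shift]
  gevedop → kevedop   [unconditioned shift]
  kevedop (rule 5 does not apply)
  giving Minek kevedop.

kevedop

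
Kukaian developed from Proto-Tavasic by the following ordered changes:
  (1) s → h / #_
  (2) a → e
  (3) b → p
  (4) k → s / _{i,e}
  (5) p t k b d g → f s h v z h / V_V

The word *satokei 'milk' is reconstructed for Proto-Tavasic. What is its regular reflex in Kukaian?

Kukaian: *satokei
  satokei → hatokei   [debuccalisation]
  hatokei → hetokei   [vowel merger]
  hetokei (rule 3 does not apply)
  hetokei → hetosei   [palatalisation]
  hetosei → hesosei   [intervocalic lenition]
  giving Kukaian hesosei.

hesosei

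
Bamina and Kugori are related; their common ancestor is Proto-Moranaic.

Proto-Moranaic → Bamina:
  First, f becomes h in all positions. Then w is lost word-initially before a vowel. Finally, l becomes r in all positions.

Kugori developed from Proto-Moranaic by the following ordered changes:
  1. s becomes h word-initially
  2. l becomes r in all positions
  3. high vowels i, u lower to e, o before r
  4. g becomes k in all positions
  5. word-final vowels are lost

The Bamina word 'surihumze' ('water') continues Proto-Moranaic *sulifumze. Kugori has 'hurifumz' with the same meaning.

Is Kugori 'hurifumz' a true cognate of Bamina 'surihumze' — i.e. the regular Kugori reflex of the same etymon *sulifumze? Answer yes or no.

Derive the expected Kugori reflex of *sulifumze:
Kugori: start from *sulifumze.
  rule 1 (debuccalisation): sulifumze → hulifumze
  rule 2 (unconditioned shift): hulifumze → hurifumze
  rule 3 (pre-rhotic lowering): hurifumze → horifumze
  rule 4: no change — horifumze
  rule 5 (apocope): horifumze → horifumz
  ⇒ Kugori horifumz
The regular Kugori reflex would be 'horifumz', but the attested form is 'hurifumz'. The correspondence is irregular, so they are not cognates (the Kugori form has a different source).

no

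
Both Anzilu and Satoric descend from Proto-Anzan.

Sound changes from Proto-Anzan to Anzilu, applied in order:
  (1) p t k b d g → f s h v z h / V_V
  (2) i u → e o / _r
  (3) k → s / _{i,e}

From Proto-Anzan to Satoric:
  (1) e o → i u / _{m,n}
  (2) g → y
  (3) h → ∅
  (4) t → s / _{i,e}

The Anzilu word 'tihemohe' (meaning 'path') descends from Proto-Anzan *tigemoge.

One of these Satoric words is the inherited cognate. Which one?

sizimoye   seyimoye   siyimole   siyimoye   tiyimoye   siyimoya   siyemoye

Satoric: start from *tigemoge.
  rule 1 (pre-nasal raising): tigemoge → tigimoge
  rule 2 (unconditioned shift): tigimoge → tiyimoye
  rule 3: no change — tiyimoye
  rule 4 (palatalisation): tiyimoye → siyimoye
  ⇒ Satoric siyimoye
The other candidates each miss or misapply at least one Satoric change.

siyimoye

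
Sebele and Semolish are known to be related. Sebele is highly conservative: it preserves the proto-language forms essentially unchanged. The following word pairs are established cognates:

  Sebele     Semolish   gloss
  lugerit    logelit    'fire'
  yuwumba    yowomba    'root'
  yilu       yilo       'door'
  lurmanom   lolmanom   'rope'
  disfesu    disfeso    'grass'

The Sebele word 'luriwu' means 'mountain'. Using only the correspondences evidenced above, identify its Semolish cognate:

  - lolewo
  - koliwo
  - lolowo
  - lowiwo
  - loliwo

lurmanom ~ lolmanom — Sebele u corresponds to Semolish o after a consonant, before r.
lugerit ~ logelit — Sebele r corresponds to Semolish l between vowels (before a front vowel).
yilu ~ yilo, disfesu ~ disfeso — Sebele u corresponds to Semolish o word-finally.
Applying these to Sebele 'luriwu':
  luriwu → loriwu   (u→o after a consonant, before r)
  loriwu → loliwu   (r→l between vowels (before a front vowel))
  loliwu → loliwo   (u→o word-finally)
So the Semolish cognate is 'loliwo'.

loliwo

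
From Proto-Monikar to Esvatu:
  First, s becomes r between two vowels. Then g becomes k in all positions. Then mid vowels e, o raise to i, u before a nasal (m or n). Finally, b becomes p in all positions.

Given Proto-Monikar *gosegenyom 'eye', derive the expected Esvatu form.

Esvatu: start from *gosegenyom.
  rule 1 (rhotacism): gosegenyom → goregenyom
  rule 2 (unconditioned shift): goregenyom → korekenyom
  rule 3 (pre-nasal raising): korekenyom → korekinyum
  rule 4: no change — korekinyum
  ⇒ Esvatu korekinyum

korekinyum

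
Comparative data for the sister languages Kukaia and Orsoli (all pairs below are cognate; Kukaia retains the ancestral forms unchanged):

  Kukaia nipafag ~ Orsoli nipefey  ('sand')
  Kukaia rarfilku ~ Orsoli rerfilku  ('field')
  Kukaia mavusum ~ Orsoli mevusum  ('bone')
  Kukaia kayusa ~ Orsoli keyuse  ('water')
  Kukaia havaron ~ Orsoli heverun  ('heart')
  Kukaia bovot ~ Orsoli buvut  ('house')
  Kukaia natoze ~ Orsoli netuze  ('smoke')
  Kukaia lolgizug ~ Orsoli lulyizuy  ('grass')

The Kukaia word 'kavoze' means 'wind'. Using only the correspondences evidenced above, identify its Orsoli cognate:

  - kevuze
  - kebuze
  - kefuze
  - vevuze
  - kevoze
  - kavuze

mavusum ~ mevusum, havaron ~ heverun — Kukaia a corresponds to Orsoli e after a consonant, before a labial obstruent.
bovot ~ buvut, natoze ~ netuze — Kukaia o corresponds to Orsoli u after a consonant, before a consonant other than r, m, n, p, b, f, v.
Applying these to Kukaia 'kavoze':
  kavoze → kevoze   (a→e after a consonant, before a labial obstruent)
  kevoze → kevuze   (o→u after a consonant, before a consonant other than r, m, n, p, b, f, v)
So the Orsoli cognate is 'kevuze'.

kevuze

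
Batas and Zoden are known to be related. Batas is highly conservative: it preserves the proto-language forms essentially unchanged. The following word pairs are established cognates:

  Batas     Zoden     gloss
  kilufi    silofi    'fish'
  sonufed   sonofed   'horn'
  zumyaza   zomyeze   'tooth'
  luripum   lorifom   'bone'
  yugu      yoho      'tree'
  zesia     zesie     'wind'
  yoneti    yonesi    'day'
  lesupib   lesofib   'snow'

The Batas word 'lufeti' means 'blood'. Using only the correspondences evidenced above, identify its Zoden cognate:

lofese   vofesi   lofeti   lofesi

lofesi

kilufi ~ silofi, sonufed ~ sonofed — Batas u corresponds to Zoden o after a consonant, before a labial obstruent.
yoneti ~ yonesi — Batas t corresponds to Zoden s between vowels (before a front vowel).
Applying these to Batas 'lufeti':
  lufeti → lofeti   (u→o after a consonant, before a labial obstruent)
  lofeti → lofesi   (t→s between vowels (before a front vowel))
So the Zoden cognate is 'lofesi'.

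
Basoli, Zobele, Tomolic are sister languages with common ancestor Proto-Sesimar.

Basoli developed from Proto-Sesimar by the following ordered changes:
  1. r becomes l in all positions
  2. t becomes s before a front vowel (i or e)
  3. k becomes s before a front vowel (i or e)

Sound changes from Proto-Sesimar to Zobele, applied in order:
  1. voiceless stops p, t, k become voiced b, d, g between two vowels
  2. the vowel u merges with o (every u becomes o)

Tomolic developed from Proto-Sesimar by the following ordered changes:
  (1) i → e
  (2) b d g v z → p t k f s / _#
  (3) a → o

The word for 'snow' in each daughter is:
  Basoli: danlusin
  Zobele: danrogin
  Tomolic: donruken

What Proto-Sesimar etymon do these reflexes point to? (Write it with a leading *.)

Position 5: Basoli has u, Zobele has o, Tomolic has u. Basoli preserves u here (none of its changes turn any other segment into u), so the proto-segment is *u.
Position 2: Basoli has a, Zobele has a, Tomolic has o. Basoli preserves a here (none of its changes turn any other segment into a), so the proto-segment is *a.
Verify the candidate proto-form against each daughter:
Basoli: start from *danrukin.
  rule 1 (unconditioned shift): danrukin → danlukin
  rule 2: no change — danlukin
  rule 3 (palatalisation): danlukin → danlusin
  ⇒ Basoli danlusin
Zobele: start from *danrukin.
  rule 1 (intervocalic voicing): danrukin → danrugin
  rule 2 (vowel merger): danrugin → danrogin
  ⇒ Zobele danrogin
Tomolic: *danrukin > danruken > donruken  (by vowel merger, vowel merger)
Only *danrukin yields all of Basoli danlusin, Zobele danrogin, Tomolic donruken.

*danrukin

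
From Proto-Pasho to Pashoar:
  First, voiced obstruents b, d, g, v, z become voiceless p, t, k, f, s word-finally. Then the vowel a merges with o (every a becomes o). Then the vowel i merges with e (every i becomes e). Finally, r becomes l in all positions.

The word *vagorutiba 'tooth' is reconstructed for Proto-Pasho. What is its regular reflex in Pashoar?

vogolutebo

Pashoar: *vagorutiba
  vagorutiba (rule 1 does not apply)
  vagorutiba → vogorutibo   [vowel merger]
  vogorutibo → vogorutebo   [vowel merger]
  vogorutebo → vogolutebo   [unconditioned shift]
  giving Pashoar vogolutebo.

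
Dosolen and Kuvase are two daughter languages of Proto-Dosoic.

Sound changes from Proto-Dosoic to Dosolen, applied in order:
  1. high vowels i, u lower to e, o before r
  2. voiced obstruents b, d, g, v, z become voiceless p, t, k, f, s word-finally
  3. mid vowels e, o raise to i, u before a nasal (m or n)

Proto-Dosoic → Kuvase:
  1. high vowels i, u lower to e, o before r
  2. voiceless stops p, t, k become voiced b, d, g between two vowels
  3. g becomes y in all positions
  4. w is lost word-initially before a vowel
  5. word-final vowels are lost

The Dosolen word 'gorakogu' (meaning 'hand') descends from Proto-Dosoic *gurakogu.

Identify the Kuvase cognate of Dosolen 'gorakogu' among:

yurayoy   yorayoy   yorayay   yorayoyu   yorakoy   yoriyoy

Kuvase: *gurakogu > gorakogu > goragogu > yorayoyu > yorayoy  (by pre-rhotic lowering, intervocalic voicing, unconditioned shift, apocope)
Only 'yorayoy' matches the regular Kuvase development of *gurakogu.

yorayoy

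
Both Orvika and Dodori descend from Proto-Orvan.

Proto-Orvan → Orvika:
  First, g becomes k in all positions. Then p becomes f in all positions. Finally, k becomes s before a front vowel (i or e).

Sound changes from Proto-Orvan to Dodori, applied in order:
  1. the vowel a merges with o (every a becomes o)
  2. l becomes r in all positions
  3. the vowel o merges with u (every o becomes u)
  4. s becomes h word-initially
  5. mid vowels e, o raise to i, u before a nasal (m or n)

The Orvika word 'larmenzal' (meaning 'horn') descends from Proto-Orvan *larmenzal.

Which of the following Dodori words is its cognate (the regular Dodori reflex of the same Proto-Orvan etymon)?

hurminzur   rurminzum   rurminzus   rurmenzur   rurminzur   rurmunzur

rurminzur

Dodori: *larmenzal > lormenzol > rormenzor > rurmenzur > rurminzur  (by vowel merger, unconditioned shift, vowel merger, pre-nasal raising)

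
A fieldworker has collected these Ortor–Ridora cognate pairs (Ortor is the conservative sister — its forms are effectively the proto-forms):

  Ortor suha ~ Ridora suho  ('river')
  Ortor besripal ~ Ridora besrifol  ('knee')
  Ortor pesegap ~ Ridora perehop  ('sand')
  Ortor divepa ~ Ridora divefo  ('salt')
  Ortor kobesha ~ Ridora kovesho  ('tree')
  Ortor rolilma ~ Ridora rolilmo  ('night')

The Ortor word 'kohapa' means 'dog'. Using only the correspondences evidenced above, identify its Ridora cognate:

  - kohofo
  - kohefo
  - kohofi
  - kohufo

pesegap ~ perehop — Ortor a corresponds to Ridora o after a consonant, before a labial obstruent.
besripal ~ besrifol, divepa ~ divefo — Ortor p corresponds to Ridora f between vowels (before a back vowel).
suha ~ suho, divepa ~ divefo — Ortor a corresponds to Ridora o word-finally.
Applying these to Ortor 'kohapa':
  kohapa → kohopa   (a→o after a consonant, before a labial obstruent)
  kohopa → kohofa   (p→f between vowels (before a back vowel))
  kohofa → kohofo   (a→o word-finally)
So the Ridora cognate is 'kohofo'.

kohofo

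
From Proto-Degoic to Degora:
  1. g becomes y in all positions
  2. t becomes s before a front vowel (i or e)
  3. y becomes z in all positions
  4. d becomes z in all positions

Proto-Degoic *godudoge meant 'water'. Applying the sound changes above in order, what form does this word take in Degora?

Degora: *godudoge > yodudoye > zodudoze > zozuzoze  (by unconditioned shift, unconditioned shift, unconditioned shift)

zozuzoze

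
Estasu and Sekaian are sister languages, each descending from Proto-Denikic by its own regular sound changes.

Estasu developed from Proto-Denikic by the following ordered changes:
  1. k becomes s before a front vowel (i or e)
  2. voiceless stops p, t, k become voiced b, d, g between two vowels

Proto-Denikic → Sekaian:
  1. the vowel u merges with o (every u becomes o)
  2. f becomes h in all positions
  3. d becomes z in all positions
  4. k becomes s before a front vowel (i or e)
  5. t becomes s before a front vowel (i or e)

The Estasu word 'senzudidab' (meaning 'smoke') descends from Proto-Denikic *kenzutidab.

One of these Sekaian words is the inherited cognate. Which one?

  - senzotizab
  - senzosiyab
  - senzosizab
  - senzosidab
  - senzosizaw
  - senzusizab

Sekaian: *kenzutidab > kenzotidab > kenzotizab > senzotizab > senzosizab  (by vowel merger, unconditioned shift, palatalisation, palatalisation)
Only 'senzosizab' matches the regular Sekaian development of *kenzutidab.

senzosizab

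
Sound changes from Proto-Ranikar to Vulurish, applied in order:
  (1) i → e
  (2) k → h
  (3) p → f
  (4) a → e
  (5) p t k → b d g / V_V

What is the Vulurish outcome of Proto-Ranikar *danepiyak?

Vulurish: *danepiyak
  danepiyak → danepeyak   [vowel merger]
  danepeyak → danepeyah   [unconditioned shift]
  danepeyah → danefeyah   [unconditioned shift]
  danefeyah → denefeyeh   [vowel merger]
  denefeyeh (rule 5 does not apply)
  giving Vulurish denefeyeh.

denefeyeh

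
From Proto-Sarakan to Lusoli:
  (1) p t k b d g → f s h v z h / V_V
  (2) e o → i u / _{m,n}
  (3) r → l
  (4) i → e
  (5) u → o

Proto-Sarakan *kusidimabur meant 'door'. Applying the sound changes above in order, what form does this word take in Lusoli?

Lusoli: *kusidimabur > kusizimavur > kusizimavul > kusezemavul > kosezemavol  (by intervocalic lenition, unconditioned shift, vowel merger, vowel merger)

kosezemavol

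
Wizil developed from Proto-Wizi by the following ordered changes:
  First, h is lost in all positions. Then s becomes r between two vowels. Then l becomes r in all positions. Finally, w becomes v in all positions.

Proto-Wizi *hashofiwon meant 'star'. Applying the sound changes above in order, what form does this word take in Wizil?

arofivon

Wizil: *hashofiwon
  hashofiwon → asofiwon   [h-loss]
  asofiwon → arofiwon   [rhotacism]
  arofiwon (rule 3 does not apply)
  arofiwon → arofivon   [unconditioned shift]
  giving Wizil arofivon.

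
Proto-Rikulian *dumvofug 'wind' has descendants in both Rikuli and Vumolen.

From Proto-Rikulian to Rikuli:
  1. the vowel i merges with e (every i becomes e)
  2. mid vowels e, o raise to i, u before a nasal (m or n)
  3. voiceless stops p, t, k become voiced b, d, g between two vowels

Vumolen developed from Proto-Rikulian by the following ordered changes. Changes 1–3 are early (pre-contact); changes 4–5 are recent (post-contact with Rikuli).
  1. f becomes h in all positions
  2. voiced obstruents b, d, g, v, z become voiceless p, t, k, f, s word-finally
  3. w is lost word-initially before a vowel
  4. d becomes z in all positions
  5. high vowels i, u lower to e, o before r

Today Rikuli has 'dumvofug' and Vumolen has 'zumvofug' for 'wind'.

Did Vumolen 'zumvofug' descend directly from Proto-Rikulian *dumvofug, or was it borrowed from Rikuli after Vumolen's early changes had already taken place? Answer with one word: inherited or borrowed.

If inherited, *dumvofug would pass through all of Vumolen's changes:
Vumolen: start from *dumvofug.
  rule 1 (unconditioned shift): dumvofug → dumvohug
  rule 2 (final devoicing): dumvohug → dumvohuk
  rule 3: no change — dumvohuk
  rule 4 (unconditioned shift): dumvohuk → zumvohuk
  rule 5: no change — zumvohuk
  ⇒ Vumolen zumvohuk
If borrowed from Rikuli 'dumvofug' after the early changes, it would undergo only the recent ones:
  rule 4 (unconditioned shift): dumvofug → zumvofug
  rule 5 (pre-rhotic lowering): no change (zumvofug)
  ⇒ as a loan: zumvofug
Vumolen 'zumvofug' matches the loan outcome 'zumvofug', not the inherited 'zumvohuk' — it skipped the early Vumolen changes, so it was borrowed from Rikuli.

borrowed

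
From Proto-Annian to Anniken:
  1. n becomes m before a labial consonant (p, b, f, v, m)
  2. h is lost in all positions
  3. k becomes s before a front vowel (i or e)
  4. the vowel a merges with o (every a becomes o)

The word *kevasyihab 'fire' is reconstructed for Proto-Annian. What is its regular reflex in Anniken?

Anniken: start from *kevasyihab.
  rule 1: no change — kevasyihab
  rule 2 (h-loss): kevasyihab → kevasyiab
  rule 3 (palatalisation): kevasyiab → sevasyiab
  rule 4 (vowel merger): sevasyiab → sevosyiob
  ⇒ Anniken sevosyiob

sevosyiob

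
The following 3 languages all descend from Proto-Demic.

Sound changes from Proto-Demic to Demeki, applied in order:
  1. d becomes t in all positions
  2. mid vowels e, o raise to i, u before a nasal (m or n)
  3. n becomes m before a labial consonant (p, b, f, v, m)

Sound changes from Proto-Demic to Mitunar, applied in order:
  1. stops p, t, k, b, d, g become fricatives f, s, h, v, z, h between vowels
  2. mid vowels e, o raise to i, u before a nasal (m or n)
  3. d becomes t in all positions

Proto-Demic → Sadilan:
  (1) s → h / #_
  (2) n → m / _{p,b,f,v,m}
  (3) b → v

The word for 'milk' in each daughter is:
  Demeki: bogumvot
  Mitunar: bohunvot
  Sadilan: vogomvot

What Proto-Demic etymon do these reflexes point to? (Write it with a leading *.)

*bogonvot

Position 4: Demeki has u, Mitunar has u, Sadilan has o. Sadilan preserves o here (none of its changes turn any other segment into o), so the proto-segment is *o.
Position 3: Demeki has g, Mitunar has h, Sadilan has g. Demeki preserves g here (none of its changes turn any other segment into g), so the proto-segment is *g.
Verify the candidate proto-form against each daughter:
Demeki: *bogonvot
  bogonvot (rule 1 does not apply)
  bogonvot → bogunvot   [pre-nasal raising]
  bogunvot → bogumvot   [nasal place assimilation]
  giving Demeki bogumvot.
Mitunar: start from *bogonvot.
  rule 1 (intervocalic lenition): bogonvot → bohonvot
  rule 2 (pre-nasal raising): bohonvot → bohunvot
  rule 3: no change — bohunvot
  ⇒ Mitunar bohunvot
Sadilan: *bogonvot > bogomvot > vogomvot  (by nasal place assimilation, unconditioned shift)
*bogonvot is the unique common source.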